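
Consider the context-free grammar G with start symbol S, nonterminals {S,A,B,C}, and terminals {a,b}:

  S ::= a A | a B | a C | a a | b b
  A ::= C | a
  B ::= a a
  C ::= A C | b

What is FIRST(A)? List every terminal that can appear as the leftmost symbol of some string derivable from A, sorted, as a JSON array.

FIRST iteration:
round 1:
  A via A→a: +{a}
  B via B→a a: +{a}
  C via C→A C: +{a}
  C via C→b: +{b}
  S via S→a A: +{a}
  S via S→b b: +{b}
  S: {a,b}  A: {a}  B: {a}  C: {a,b}
round 2:
  A via A→C: +{b}
  S: {a,b}  A: {a,b}  B: {a}  C: {a,b}
round 3: (no change)
  S: {a,b}  A: {a,b}  B: {a}  C: {a,b}

FIRST(A) = ["a", "b"]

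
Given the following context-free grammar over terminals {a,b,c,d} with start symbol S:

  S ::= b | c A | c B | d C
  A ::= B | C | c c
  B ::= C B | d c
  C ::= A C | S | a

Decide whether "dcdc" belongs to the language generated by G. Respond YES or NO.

Convert to CNF:
  S -> T0 A | T0 B | T1 C | b
  A -> A C | C B | T0 A | T0 B | T0 T0 | T1 C | T1 T0 | a | b
  B -> C B | T1 T0
  C -> A C | T0 A | T0 B | T1 C | a | b
  T0 -> c
  T1 -> d

CYK table (by increasing span):
  cell(0,0) d: {T1}  orig:{}
  cell(1,1) c: {T0}  orig:{}
  cell(2,2) d: {T1}  orig:{}
  cell(3,3) c: {T0}  orig:{}
  cell(0,1) dc: {A,B}
  cell(1,2) cd: ∅
  cell(2,3) dc: {A,B}
  cell(0,2) dcd: ∅
  cell(1,3) cdc: {A,C,S}
  cell(0,3) dcdc: {A,C,S}

S ∈ T[0,3] ⇒ YES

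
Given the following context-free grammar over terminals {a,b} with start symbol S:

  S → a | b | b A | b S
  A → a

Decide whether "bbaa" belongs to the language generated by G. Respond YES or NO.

Convert to CNF:
  S -> T0 A | T0 S | a | b
  A -> a
  T0 -> b

Fill CYK table bottom-up:
  T[0,0] 'b' = {S,T0}  orig:{S}
  T[1,1] 'b' = {S,T0}  orig:{S}
  T[2,2] 'a' = {A,S}
  T[3,3] 'a' = {A,S}
  T[0,1] 'bb' = {S}
  T[1,2] 'ba' = {S}
  T[2,3] 'aa' = ∅
  T[0,2] 'bba' = {S}
  T[1,3] 'baa' = ∅
  T[0,3] 'bbaa' = ∅

S ∉ T[0,3] ⇒ NO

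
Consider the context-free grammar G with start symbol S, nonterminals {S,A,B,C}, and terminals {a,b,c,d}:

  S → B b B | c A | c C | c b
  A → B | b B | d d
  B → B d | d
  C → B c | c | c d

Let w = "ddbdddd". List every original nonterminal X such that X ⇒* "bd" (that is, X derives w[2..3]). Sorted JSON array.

CNF form of G:
  S -> B X3 | T2 A | T2 C | T2 T1
  A -> B T0 | T0 T0 | T1 B | d
  B -> B T0 | d
  C -> B T2 | T2 T0 | c
  T0 -> d
  T1 -> b
  T2 -> c
  X3 -> T1 B

CYK fill — only the sub-triangle for w[2..3]:
  cell(2,2) b: {T1}  orig:{}
  cell(3,3) d: {A,B,T0}  orig:{A,B}
  cell(2,3) bd: {A,X3}  orig:{A}

Original NTs in T[2,3] deriving "bd": ["A"]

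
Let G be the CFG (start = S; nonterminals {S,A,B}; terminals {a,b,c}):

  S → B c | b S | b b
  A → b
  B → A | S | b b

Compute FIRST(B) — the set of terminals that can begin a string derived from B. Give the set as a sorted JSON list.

FIRST iteration:
[1]
  A via A→b: +{b}
  B via B→A: +{b}
  S via S→B c: +{b}
  FIRST[S]={b}  FIRST[A]={b}  FIRST[B]={b}
[2] — fixpoint
  FIRST[S]={b}  FIRST[A]={b}  FIRST[B]={b}

FIRST(B) = ["b"]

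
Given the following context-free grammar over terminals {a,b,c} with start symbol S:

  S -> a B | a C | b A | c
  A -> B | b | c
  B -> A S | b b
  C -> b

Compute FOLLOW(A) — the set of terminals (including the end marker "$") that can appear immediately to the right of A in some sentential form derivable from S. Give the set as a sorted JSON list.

Compute FIRST by fixpoint:
pass 1:
  A via A→b: +{b}
  A via A→c: +{c}
  B via B→A S: +{b,c}
  C via C→b: +{b}
  S via S→a B: +{a}
  S via S→b A: +{b}
  S via S→c: +{c}
  FIRST[S]={a,b,c}  FIRST[A]={b,c}  FIRST[B]={b,c}  FIRST[C]={b}
pass 2: done
  FIRST[S]={a,b,c}  FIRST[A]={b,c}  FIRST[B]={b,c}  FIRST[C]={b}

FOLLOW sets:
initialize: $ ∈ FOLLOW(S)
[1]
  B→A S: FOLLOW(A) ⊇ FIRST(S) = {a,b,c}; new: +{a,b,c}
  S→a B: FOLLOW(B) ⊇ FOLLOW(S) ⊇ {$}; new: +{$}
  S→a C: FOLLOW(C) ⊇ FOLLOW(S) ⊇ {$}; new: +{$}
  S→b A: FOLLOW(A) ⊇ FOLLOW(S) ⊇ {$}; new: +{$}
  S: {$}  A: {$,a,b,c}  B: {$}  C: {$}
[2]
  A→B: FOLLOW(B) ⊇ FOLLOW(A) ⊇ {$,a,b,c}; new: +{a,b,c}
  B→A S: FOLLOW(S) ⊇ FOLLOW(B) ⊇ {$,a,b,c}; new: +{a,b,c}
  S→a C: FOLLOW(C) ⊇ FOLLOW(S) ⊇ {$,a,b,c}; new: +{a,b,c}
  S: {$,a,b,c}  A: {$,a,b,c}  B: {$,a,b,c}  C: {$,a,b,c}
[3] (stable)
  S: {$,a,b,c}  A: {$,a,b,c}  B: {$,a,b,c}  C: {$,a,b,c}

FOLLOW(A) = ["$", "a", "b", "c"]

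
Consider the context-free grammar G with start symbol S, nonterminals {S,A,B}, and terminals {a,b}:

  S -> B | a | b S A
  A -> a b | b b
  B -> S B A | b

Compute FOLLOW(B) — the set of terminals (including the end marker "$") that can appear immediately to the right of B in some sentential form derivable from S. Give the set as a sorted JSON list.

Compute FIRST by fixpoint:
[1]
  A via A→a b: +{a}
  A via A→b b: +{b}
  B via B→b: +{b}
  S via S→B: +{b}
  S via S→a: +{a}
  S: {a,b}  A: {a,b}  B: {b}
[2]
  B via B→S B A: +{a}
  S: {a,b}  A: {a,b}  B: {a,b}
[3] (stable)
  S: {a,b}  A: {a,b}  B: {a,b}

FOLLOW iteration:
seed FOLLOW(S) with $
pass 1:
  B→S B A: FOLLOW(S) ⊇ FIRST(B) = {a,b}; new: +{a,b}
  B→S B A: FOLLOW(B) ⊇ FIRST(A) = {a,b}; new: +{a,b}
  B→S B A: FOLLOW(A) ⊇ FOLLOW(B) ⊇ {a,b}; new: +{a,b}
  S→B: FOLLOW(B) ⊇ FOLLOW(S) ⊇ {$,a,b}; new: +{$}
  S→b S A: FOLLOW(A) ⊇ FOLLOW(S) ⊇ {$,a,b}; new: +{$}
  FOLLOW[S]={$,a,b}  FOLLOW[A]={$,a,b}  FOLLOW[B]={$,a,b}
pass 2: done
  FOLLOW[S]={$,a,b}  FOLLOW[A]={$,a,b}  FOLLOW[B]={$,a,b}

FOLLOW(B) = ["$", "a", "b"]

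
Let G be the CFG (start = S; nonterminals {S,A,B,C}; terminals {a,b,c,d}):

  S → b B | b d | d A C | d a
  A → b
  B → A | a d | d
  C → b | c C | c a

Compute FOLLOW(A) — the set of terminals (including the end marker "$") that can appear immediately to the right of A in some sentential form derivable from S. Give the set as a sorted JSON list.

FIRST sets, iterate to fixpoint:
[1]
  A via A→b: +{b}
  B via B→A: +{b}
  B via B→a d: +{a}
  B via B→d: +{d}
  C via C→b: +{b}
  C via C→c C: +{c}
  S via S→b B: +{b}
  S via S→d A C: +{d}
  FIRST(S)={b,d}  FIRST(A)={b}  FIRST(B)={a,b,d}  FIRST(C)={b,c}
[2] (no change)
  FIRST(S)={b,d}  FIRST(A)={b}  FIRST(B)={a,b,d}  FIRST(C)={b,c}

FOLLOW sets:
initialize: $ ∈ FOLLOW(S)
pass 1:
  S→b B: FOLLOW(B) ⊇ FOLLOW(S) ⊇ {$}; new: +{$}
  S→d A C: FOLLOW(A) ⊇ FIRST(C) = {b,c}; new: +{b,c}
  S→d A C: FOLLOW(C) ⊇ FOLLOW(S) ⊇ {$}; new: +{$}
  FOLLOW[S]={$}  FOLLOW[A]={b,c}  FOLLOW[B]={$}  FOLLOW[C]={$}
pass 2:
  B→A: FOLLOW(A) ⊇ FOLLOW(B) ⊇ {$}; new: +{$}
  FOLLOW[S]={$}  FOLLOW[A]={$,b,c}  FOLLOW[B]={$}  FOLLOW[C]={$}
pass 3: done
  FOLLOW[S]={$}  FOLLOW[A]={$,b,c}  FOLLOW[B]={$}  FOLLOW[C]={$}

FOLLOW(A) = ["$", "b", "c"]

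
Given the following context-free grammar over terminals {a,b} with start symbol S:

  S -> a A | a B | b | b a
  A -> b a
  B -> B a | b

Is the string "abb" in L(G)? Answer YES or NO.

CNF form of G:
  S -> T0 T1 | T1 A | T1 B | b
  A -> T0 T1
  B -> B T1 | b
  T0 -> b
  T1 -> a

CYK table (by increasing span):
  [0..0]={T1}  "a"  orig:{}
  [1..1]={B,S,T0}  "b"  orig:{B,S}
  [2..2]={B,S,T0}  "b"  orig:{B,S}
  [0..1]={S}  "ab"
  [1..2]=∅  "bb"
  [0..2]=∅  "abb"

S ∉ T[0,2] ⇒ NO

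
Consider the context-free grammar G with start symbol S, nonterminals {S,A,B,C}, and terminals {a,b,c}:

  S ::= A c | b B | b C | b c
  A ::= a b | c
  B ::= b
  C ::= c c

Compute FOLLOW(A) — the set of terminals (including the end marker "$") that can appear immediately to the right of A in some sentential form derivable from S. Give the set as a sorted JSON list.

Compute FIRST by fixpoint:
[1]
  A via A→a b: +{a}
  A via A→c: +{c}
  B via B→b: +{b}
  C via C→c c: +{c}
  S via S→A c: +{a,c}
  S via S→b B: +{b}
  S: {a,b,c}  A: {a,c}  B: {b}  C: {c}
[2] done
  S: {a,b,c}  A: {a,c}  B: {b}  C: {c}

FOLLOW iteration:
seed FOLLOW(S) with $
iter 1:
  S→A c: FOLLOW(A) ⊇ FIRST(c) = {c}; new: +{c}
  S→b B: FOLLOW(B) ⊇ FOLLOW(S) ⊇ {$}; new: +{$}
  S→b C: FOLLOW(C) ⊇ FOLLOW(S) ⊇ {$}; new: +{$}
  FOLLOW(S)={$}  FOLLOW(A)={c}  FOLLOW(B)={$}  FOLLOW(C)={$}
iter 2: — fixpoint
  FOLLOW(S)={$}  FOLLOW(A)={c}  FOLLOW(B)={$}  FOLLOW(C)={$}

FOLLOW(A) = ["c"]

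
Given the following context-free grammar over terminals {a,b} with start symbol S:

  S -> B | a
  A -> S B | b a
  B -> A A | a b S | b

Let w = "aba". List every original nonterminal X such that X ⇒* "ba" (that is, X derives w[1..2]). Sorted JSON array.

CNF form of G:
  S -> A A | T1 X3 | a | b
  A -> S B | T0 T1
  B -> A A | T1 X2 | b
  T0 -> b
  T1 -> a
  X2 -> T0 S
  X3 -> T0 S

CYK fill, restricted to cells inside w[1..2]:
  T[1,1] 'b' = {B,S,T0}  orig:{B,S}
  T[2,2] 'a' = {S,T1}  orig:{S}
  T[1,2] 'ba' = {A,X2,X3}  orig:{A}

Original NTs in T[1,2] deriving "ba": ["A"]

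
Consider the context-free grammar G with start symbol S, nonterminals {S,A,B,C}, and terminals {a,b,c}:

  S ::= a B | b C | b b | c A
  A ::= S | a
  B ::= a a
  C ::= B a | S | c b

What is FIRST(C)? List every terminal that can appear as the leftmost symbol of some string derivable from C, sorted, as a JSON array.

FIRST iteration:
iter 1:
  A via A→a: +{a}
  B via B→a a: +{a}
  C via C→B a: +{a}
  C via C→c b: +{c}
  S via S→a B: +{a}
  S via S→b C: +{b}
  S via S→c A: +{c}
  FIRST[S]={a,b,c}  FIRST[A]={a}  FIRST[B]={a}  FIRST[C]={a,c}
iter 2:
  A via A→S: +{b,c}
  C via C→S: +{b}
  FIRST[S]={a,b,c}  FIRST[A]={a,b,c}  FIRST[B]={a}  FIRST[C]={a,b,c}
iter 3: (no change)
  FIRST[S]={a,b,c}  FIRST[A]={a,b,c}  FIRST[B]={a}  FIRST[C]={a,b,c}

FIRST(C) = ["a", "b", "c"]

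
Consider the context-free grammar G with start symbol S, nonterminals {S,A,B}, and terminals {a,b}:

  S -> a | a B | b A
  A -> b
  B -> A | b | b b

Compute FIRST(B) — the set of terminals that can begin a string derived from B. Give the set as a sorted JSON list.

Compute FIRST by fixpoint:
iter 1:
  A via A→b: +{b}
  B via B→A: +{b}
  S via S→a: +{a}
  S via S→b A: +{b}
  FIRST[S]={a,b}  FIRST[A]={b}  FIRST[B]={b}
iter 2: done
  FIRST[S]={a,b}  FIRST[A]={b}  FIRST[B]={b}

FIRST(B) = ["b"]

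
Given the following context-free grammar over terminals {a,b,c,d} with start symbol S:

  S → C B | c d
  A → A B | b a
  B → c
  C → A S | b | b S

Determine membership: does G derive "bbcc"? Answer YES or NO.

CNF form of G:
  S -> C B | T2 T3
  A -> A B | T0 T1
  B -> c
  C -> A S | T0 S | b
  T0 -> b
  T1 -> a
  T2 -> c
  T3 -> d

CYK fill:
  T[0,0] 'b' = {C,T0}  orig:{C}
  T[1,1] 'b' = {C,T0}  orig:{C}
  T[2,2] 'c' = {B,T2}  orig:{B}
  T[3,3] 'c' = {B,T2}  orig:{B}
  T[0,1] 'bb' = ∅
  T[1,2] 'bc' = {S}
  T[2,3] 'cc' = ∅
  T[0,2] 'bbc' = {C}
  T[1,3] 'bcc' = ∅
  T[0,3] 'bbcc' = {S}

S ∈ T[0,3] ⇒ YES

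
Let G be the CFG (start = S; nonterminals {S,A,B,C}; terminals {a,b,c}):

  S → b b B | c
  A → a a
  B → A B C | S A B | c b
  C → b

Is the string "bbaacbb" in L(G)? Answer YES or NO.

Convert to CNF:
  S -> T2 X5 | c
  A -> T0 T0
  B -> A X3 | S X4 | T1 T2
  C -> b
  T0 -> a
  T1 -> c
  T2 -> b
  X3 -> B C
  X4 -> A B
  X5 -> T2 B

CYK table (by increasing span):
  cell(0,0) b: {C,T2}  orig:{C}
  cell(1,1) b: {C,T2}  orig:{C}
  cell(2,2) a: {T0}  orig:{}
  cell(3,3) a: {T0}  orig:{}
  cell(4,4) c: {S,T1}  orig:{S}
  cell(5,5) b: {C,T2}  orig:{C}
  cell(6,6) b: {C,T2}  orig:{C}
  cell(0,1) bb: ∅
  cell(1,2) ba: ∅
  cell(2,3) aa: {A}
  cell(3,4) ac: ∅
  cell(4,5) cb: {B}
  cell(5,6) bb: ∅
  cell(0,2) bba: ∅
  cell(1,3) baa: ∅
  cell(2,4) aac: ∅
  cell(3,5) acb: ∅
  cell(4,6) cbb: {X3}  orig:{}
  cell(0,3) bbaa: ∅
  cell(1,4) baac: ∅
  cell(2,5) aacb: {X4}  orig:{}
  cell(3,6) acbb: ∅
  cell(0,4) bbaac: ∅
  cell(1,5) baacb: ∅
  cell(2,6) aacbb: {B}
  cell(0,5) bbaacb: ∅
  cell(1,6) baacbb: {X5}  orig:{}
  cell(0,6) bbaacbb: {S}

S ∈ T[0,6] ⇒ YES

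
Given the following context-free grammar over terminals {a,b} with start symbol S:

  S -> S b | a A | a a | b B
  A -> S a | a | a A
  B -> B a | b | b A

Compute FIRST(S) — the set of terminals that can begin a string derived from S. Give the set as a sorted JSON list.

FIRST sets, iterate to fixpoint:
[1]
  A via A→a: +{a}
  B via B→b: +{b}
  S via S→a A: +{a}
  S via S→b B: +{b}
  S: {a,b}  A: {a}  B: {b}
[2]
  A via A→S a: +{b}
  S: {a,b}  A: {a,b}  B: {b}
[3] (stable)
  S: {a,b}  A: {a,b}  B: {b}

FIRST(S) = ["a", "b"]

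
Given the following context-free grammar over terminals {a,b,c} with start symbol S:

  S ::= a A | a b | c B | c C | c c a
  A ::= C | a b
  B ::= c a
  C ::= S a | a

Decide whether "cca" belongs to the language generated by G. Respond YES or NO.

Convert to CNF:
  S -> T0 A | T0 T1 | T2 B | T2 C | T2 X3
  A -> S T0 | T0 T1 | a
  B -> T2 T0
  C -> S T0 | a
  T0 -> a
  T1 -> b
  T2 -> c
  X3 -> T2 T0

CYK fill:
  T[0,0] 'c' = {T2}  orig:{}
  T[1,1] 'c' = {T2}  orig:{}
  T[2,2] 'a' = {A,C,T0}  orig:{A,C}
  T[0,1] 'cc' = ∅
  T[1,2] 'ca' = {B,S,X3}  orig:{B,S}
  T[0,2] 'cca' = {S}

S ∈ T[0,2] ⇒ YES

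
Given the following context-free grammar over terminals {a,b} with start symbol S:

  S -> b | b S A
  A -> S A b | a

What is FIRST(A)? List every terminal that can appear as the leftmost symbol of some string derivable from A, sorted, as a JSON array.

Compute FIRST by fixpoint:
iter 1:
  A via A→a: +{a}
  S via S→b: +{b}
  FIRST[S]={b}  FIRST[A]={a}
iter 2:
  A via A→S A b: +{b}
  FIRST[S]={b}  FIRST[A]={a,b}
iter 3: (no change)
  FIRST[S]={b}  FIRST[A]={a,b}

FIRST(A) = ["a", "b"]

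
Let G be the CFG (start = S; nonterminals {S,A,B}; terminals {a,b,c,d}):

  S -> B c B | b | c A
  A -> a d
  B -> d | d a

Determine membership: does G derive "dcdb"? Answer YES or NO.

Convert to CNF:
  S -> B X3 | T2 A | b
  A -> T0 T1
  B -> T1 T0 | d
  T0 -> a
  T1 -> d
  T2 -> c
  X3 -> T2 B

CYK table (by increasing span):
  [0..0]={B,T1}  "d"  orig:{B}
  [1..1]={T2}  "c"  orig:{}
  [2..2]={B,T1}  "d"  orig:{B}
  [3..3]={S}  "b"
  [0..1]=∅  "dc"
  [1..2]={X3}  "cd"  orig:{}
  [2..3]=∅  "db"
  [0..2]={S}  "dcd"
  [1..3]=∅  "cdb"
  [0..3]=∅  "dcdb"

S ∉ T[0,3] ⇒ NO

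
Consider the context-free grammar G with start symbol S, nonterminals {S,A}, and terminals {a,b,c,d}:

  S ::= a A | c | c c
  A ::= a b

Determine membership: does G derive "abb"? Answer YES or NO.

Convert to CNF:
  S -> T0 A | T2 T2 | c
  A -> T0 T1
  T0 -> a
  T1 -> b
  T2 -> c

CYK table (by increasing span):
  cell(0,0) a: {T0}  orig:{}
  cell(1,1) b: {T1}  orig:{}
  cell(2,2) b: {T1}  orig:{}
  cell(0,1) ab: {A}
  cell(1,2) bb: ∅
  cell(0,2) abb: ∅

S ∉ T[0,2] ⇒ NO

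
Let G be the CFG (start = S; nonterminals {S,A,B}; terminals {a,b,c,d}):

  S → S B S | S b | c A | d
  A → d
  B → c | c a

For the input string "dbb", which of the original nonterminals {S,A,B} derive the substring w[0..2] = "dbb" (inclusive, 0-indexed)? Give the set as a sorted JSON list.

Convert to CNF:
  S -> S T2 | S X3 | T0 A | d
  A -> d
  B -> T0 T1 | c
  T0 -> c
  T1 -> a
  T2 -> b
  X3 -> B S

Fill CYK table bottom-up (cells [i..j] with 0 ≤ i ≤ j ≤ 2 only):
  cell(0,0) d: {A,S}
  cell(1,1) b: {T2}  orig:{}
  cell(2,2) b: {T2}  orig:{}
  cell(0,1) db: {S}
  cell(1,2) bb: ∅
  cell(0,2) dbb: {S}

Original NTs in T[0,2] deriving "dbb": ["S"]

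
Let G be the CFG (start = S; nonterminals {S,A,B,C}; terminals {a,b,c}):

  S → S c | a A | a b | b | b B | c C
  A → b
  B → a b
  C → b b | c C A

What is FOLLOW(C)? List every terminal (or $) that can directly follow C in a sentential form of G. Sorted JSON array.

FIRST iteration:
iter 1:
  A via A→b: +{b}
  B via B→a b: +{a}
  C via C→b b: +{b}
  C via C→c C A: +{c}
  S via S→a A: +{a}
  S via S→b: +{b}
  S via S→c C: +{c}
  S: {a,b,c}  A: {b}  B: {a}  C: {b,c}
iter 2: (stable)
  S: {a,b,c}  A: {b}  B: {a}  C: {b,c}

Compute FOLLOW by fixpoint:
seed FOLLOW(S) with $
[1]
  C→c C A: FOLLOW(C) ⊇ FIRST(A) = {b}; new: +{b}
  C→c C A: FOLLOW(A) ⊇ FOLLOW(C) ⊇ {b}; new: +{b}
  S→S c: FOLLOW(S) ⊇ FIRST(c) = {c}; new: +{c}
  S→a A: FOLLOW(A) ⊇ FOLLOW(S) ⊇ {$,c}; new: +{$,c}
  S→b B: FOLLOW(B) ⊇ FOLLOW(S) ⊇ {$,c}; new: +{$,c}
  S→c C: FOLLOW(C) ⊇ FOLLOW(S) ⊇ {$,c}; new: +{$,c}
  S: {$,c}  A: {$,b,c}  B: {$,c}  C: {$,b,c}
[2] (stable)
  S: {$,c}  A: {$,b,c}  B: {$,c}  C: {$,b,c}

FOLLOW(C) = ["$", "b", "c"]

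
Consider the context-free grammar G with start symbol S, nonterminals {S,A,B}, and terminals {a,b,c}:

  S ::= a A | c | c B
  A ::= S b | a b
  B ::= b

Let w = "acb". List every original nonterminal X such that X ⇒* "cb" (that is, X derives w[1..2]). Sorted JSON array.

CNF form of G:
  S -> T1 A | T2 B | c
  A -> S T0 | T1 T0
  B -> b
  T0 -> b
  T1 -> a
  T2 -> c

CYK fill — only the sub-triangle for w[1..2]:
  T[1,1] 'c' = {S,T2}  orig:{S}
  T[2,2] 'b' = {B,T0}  orig:{B}
  T[1,2] 'cb' = {A,S}

Original NTs in T[1,2] deriving "cb": ["A", "S"]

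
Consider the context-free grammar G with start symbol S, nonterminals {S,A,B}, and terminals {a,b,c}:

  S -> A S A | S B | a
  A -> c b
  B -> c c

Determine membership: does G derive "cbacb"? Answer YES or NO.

Convert to CNF:
  S -> A X2 | S B | a
  A -> T0 T1
  B -> T0 T0
  T0 -> c
  T1 -> b
  X2 -> S A

Fill CYK table bottom-up:
  T[0,0] 'c' = {T0}  orig:{}
  T[1,1] 'b' = {T1}  orig:{}
  T[2,2] 'a' = {S}
  T[3,3] 'c' = {T0}  orig:{}
  T[4,4] 'b' = {T1}  orig:{}
  T[0,1] 'cb' = {A}
  T[1,2] 'ba' = ∅
  T[2,3] 'ac' = ∅
  T[3,4] 'cb' = {A}
  T[0,2] 'cba' = ∅
  T[1,3] 'bac' = ∅
  T[2,4] 'acb' = {X2}  orig:{}
  T[0,3] 'cbac' = ∅
  T[1,4] 'bacb' = ∅
  T[0,4] 'cbacb' = {S}

S ∈ T[0,4] ⇒ YES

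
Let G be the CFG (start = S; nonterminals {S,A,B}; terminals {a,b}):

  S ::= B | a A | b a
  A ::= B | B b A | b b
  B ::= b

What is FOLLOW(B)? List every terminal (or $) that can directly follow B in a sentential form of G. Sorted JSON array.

Compute FIRST by fixpoint:
[1]
  A via A→b b: +{b}
  B via B→b: +{b}
  S via S→B: +{b}
  S via S→a A: +{a}
  S: {a,b}  A: {b}  B: {b}
[2] — fixpoint
  S: {a,b}  A: {b}  B: {b}

Compute FOLLOW by fixpoint:
FOLLOW(S) := {$}
iter 1:
  A→B b A: FOLLOW(B) ⊇ FIRST(b) = {b}; new: +{b}
  S→B: FOLLOW(B) ⊇ FOLLOW(S) ⊇ {$}; new: +{$}
  S→a A: FOLLOW(A) ⊇ FOLLOW(S) ⊇ {$}; new: +{$}
  FOLLOW[S]={$}  FOLLOW[A]={$}  FOLLOW[B]={$,b}
iter 2: — fixpoint
  FOLLOW[S]={$}  FOLLOW[A]={$}  FOLLOW[B]={$,b}

FOLLOW(B) = ["$", "b"]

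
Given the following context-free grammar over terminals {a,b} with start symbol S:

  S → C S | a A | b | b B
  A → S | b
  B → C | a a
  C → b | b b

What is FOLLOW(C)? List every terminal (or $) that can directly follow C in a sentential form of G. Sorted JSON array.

FIRST sets, iterate to fixpoint:
round 1:
  A via A→b: +{b}
  B via B→a a: +{a}
  C via C→b: +{b}
  S via S→C S: +{b}
  S via S→a A: +{a}
  FIRST[S]={a,b}  FIRST[A]={b}  FIRST[B]={a}  FIRST[C]={b}
round 2:
  A via A→S: +{a}
  B via B→C: +{b}
  FIRST[S]={a,b}  FIRST[A]={a,b}  FIRST[B]={a,b}  FIRST[C]={b}
round 3: — fixpoint
  FIRST[S]={a,b}  FIRST[A]={a,b}  FIRST[B]={a,b}  FIRST[C]={b}

FOLLOW sets:
initialize: $ ∈ FOLLOW(S)
iter 1:
  S→C S: FOLLOW(C) ⊇ FIRST(S) = {a,b}; new: +{a,b}
  S→a A: FOLLOW(A) ⊇ FOLLOW(S) ⊇ {$}; new: +{$}
  S→b B: FOLLOW(B) ⊇ FOLLOW(S) ⊇ {$}; new: +{$}
  FOLLOW[S]={$}  FOLLOW[A]={$}  FOLLOW[B]={$}  FOLLOW[C]={a,b}
iter 2:
  B→C: FOLLOW(C) ⊇ FOLLOW(B) ⊇ {$}; new: +{$}
  FOLLOW[S]={$}  FOLLOW[A]={$}  FOLLOW[B]={$}  FOLLOW[C]={$,a,b}
iter 3: — fixpoint
  FOLLOW[S]={$}  FOLLOW[A]={$}  FOLLOW[B]={$}  FOLLOW[C]={$,a,b}

FOLLOW(C) = ["$", "a", "b"]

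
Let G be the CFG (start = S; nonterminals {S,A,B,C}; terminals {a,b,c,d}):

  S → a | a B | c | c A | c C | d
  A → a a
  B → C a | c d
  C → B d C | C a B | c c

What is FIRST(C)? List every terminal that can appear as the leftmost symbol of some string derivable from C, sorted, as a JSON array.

Compute FIRST by fixpoint:
pass 1:
  A via A→a a: +{a}
  B via B→c d: +{c}
  C via C→B d C: +{c}
  S via S→a: +{a}
  S via S→c: +{c}
  S via S→d: +{d}
  FIRST(S)={a,c,d}  FIRST(A)={a}  FIRST(B)={c}  FIRST(C)={c}
pass 2: (stable)
  FIRST(S)={a,c,d}  FIRST(A)={a}  FIRST(B)={c}  FIRST(C)={c}

FIRST(C) = ["c"]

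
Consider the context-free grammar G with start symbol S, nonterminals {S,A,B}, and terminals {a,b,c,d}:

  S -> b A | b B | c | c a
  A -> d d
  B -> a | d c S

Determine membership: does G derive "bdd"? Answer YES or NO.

CNF form of G:
  S -> T1 T3 | T2 A | T2 B | c
  A -> T0 T0
  B -> T0 X4 | a
  T0 -> d
  T1 -> c
  T2 -> b
  T3 -> a
  X4 -> T1 S

CYK fill:
  T[0,0] 'b' = {T2}  orig:{}
  T[1,1] 'd' = {T0}  orig:{}
  T[2,2] 'd' = {T0}  orig:{}
  T[0,1] 'bd' = ∅
  T[1,2] 'dd' = {A}
  T[0,2] 'bdd' = {S}

S ∈ T[0,2] ⇒ YES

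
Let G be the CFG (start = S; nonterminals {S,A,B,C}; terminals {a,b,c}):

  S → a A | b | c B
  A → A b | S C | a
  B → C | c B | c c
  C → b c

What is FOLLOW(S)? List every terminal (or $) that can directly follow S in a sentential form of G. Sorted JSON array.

FIRST sets, iterate to fixpoint:
[1]
  A via A→a: +{a}
  B via B→c B: +{c}
  C via C→b c: +{b}
  S via S→a A: +{a}
  S via S→b: +{b}
  S via S→c B: +{c}
  FIRST(S)={a,b,c}  FIRST(A)={a}  FIRST(B)={c}  FIRST(C)={b}
[2]
  A via A→S C: +{b,c}
  B via B→C: +{b}
  FIRST(S)={a,b,c}  FIRST(A)={a,b,c}  FIRST(B)={b,c}  FIRST(C)={b}
[3] done
  FIRST(S)={a,b,c}  FIRST(A)={a,b,c}  FIRST(B)={b,c}  FIRST(C)={b}

FOLLOW iteration:
seed FOLLOW(S) with $
pass 1:
  A→A b: FOLLOW(A) ⊇ FIRST(b) = {b}; new: +{b}
  A→S C: FOLLOW(S) ⊇ FIRST(C) = {b}; new: +{b}
  A→S C: FOLLOW(C) ⊇ FOLLOW(A) ⊇ {b}; new: +{b}
  S→a A: FOLLOW(A) ⊇ FOLLOW(S) ⊇ {$,b}; new: +{$}
  S→c B: FOLLOW(B) ⊇ FOLLOW(S) ⊇ {$,b}; new: +{$,b}
  S: {$,b}  A: {$,b}  B: {$,b}  C: {b}
pass 2:
  A→S C: FOLLOW(C) ⊇ FOLLOW(A) ⊇ {$,b}; new: +{$}
  S: {$,b}  A: {$,b}  B: {$,b}  C: {$,b}
pass 3: — fixpoint
  S: {$,b}  A: {$,b}  B: {$,b}  C: {$,b}

FOLLOW(S) = ["$", "b"]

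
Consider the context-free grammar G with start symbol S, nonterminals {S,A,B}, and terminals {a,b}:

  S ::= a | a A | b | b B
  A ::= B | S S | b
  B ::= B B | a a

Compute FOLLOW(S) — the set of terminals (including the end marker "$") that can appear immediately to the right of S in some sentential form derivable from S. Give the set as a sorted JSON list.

FIRST sets, iterate to fixpoint:
iter 1:
  A via A→b: +{b}
  B via B→a a: +{a}
  S via S→a: +{a}
  S via S→b: +{b}
  FIRST(S)={a,b}  FIRST(A)={b}  FIRST(B)={a}
iter 2:
  A via A→B: +{a}
  FIRST(S)={a,b}  FIRST(A)={a,b}  FIRST(B)={a}
iter 3: (stable)
  FIRST(S)={a,b}  FIRST(A)={a,b}  FIRST(B)={a}

FOLLOW sets:
seed FOLLOW(S) with $
pass 1:
  A→S S: FOLLOW(S) ⊇ FIRST(S) = {a,b}; new: +{a,b}
  B→B B: FOLLOW(B) ⊇ FIRST(B) = {a}; new: +{a}
  S→a A: FOLLOW(A) ⊇ FOLLOW(S) ⊇ {$,a,b}; new: +{$,a,b}
  S→b B: FOLLOW(B) ⊇ FOLLOW(S) ⊇ {$,a,b}; new: +{$,b}
  FOLLOW[S]={$,a,b}  FOLLOW[A]={$,a,b}  FOLLOW[B]={$,a,b}
pass 2: (no change)
  FOLLOW[S]={$,a,b}  FOLLOW[A]={$,a,b}  FOLLOW[B]={$,a,b}

FOLLOW(S) = ["$", "a", "b"]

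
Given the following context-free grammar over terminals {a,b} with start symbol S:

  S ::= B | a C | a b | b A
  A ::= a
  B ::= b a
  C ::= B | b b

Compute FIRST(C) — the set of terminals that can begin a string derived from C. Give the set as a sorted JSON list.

Compute FIRST by fixpoint:
round 1:
  A via A→a: +{a}
  B via B→b a: +{b}
  C via C→B: +{b}
  S via S→B: +{b}
  S via S→a C: +{a}
  FIRST[S]={a,b}  FIRST[A]={a}  FIRST[B]={b}  FIRST[C]={b}
round 2: (stable)
  FIRST[S]={a,b}  FIRST[A]={a}  FIRST[B]={b}  FIRST[C]={b}

FIRST(C) = ["b"]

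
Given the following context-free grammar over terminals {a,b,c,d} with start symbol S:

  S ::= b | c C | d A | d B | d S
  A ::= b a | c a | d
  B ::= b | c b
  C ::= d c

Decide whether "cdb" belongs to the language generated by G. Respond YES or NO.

Convert to CNF:
  S -> T2 C | T3 A | T3 B | T3 S | b
  A -> T0 T1 | T2 T1 | d
  B -> T2 T0 | b
  C -> T3 T2
  T0 -> b
  T1 -> a
  T2 -> c
  T3 -> d

Fill CYK table bottom-up:
  T[0,0] 'c' = {T2}  orig:{}
  T[1,1] 'd' = {A,T3}  orig:{A}
  T[2,2] 'b' = {B,S,T0}  orig:{B,S}
  T[0,1] 'cd' = ∅
  T[1,2] 'db' = {S}
  T[0,2] 'cdb' = ∅

S ∉ T[0,2] ⇒ NO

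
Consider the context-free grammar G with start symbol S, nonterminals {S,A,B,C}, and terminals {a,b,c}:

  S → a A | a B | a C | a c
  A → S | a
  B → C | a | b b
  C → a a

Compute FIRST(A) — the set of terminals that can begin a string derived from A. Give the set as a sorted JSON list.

Compute FIRST by fixpoint:
round 1:
  A via A→a: +{a}
  B via B→a: +{a}
  B via B→b b: +{b}
  C via C→a a: +{a}
  S via S→a A: +{a}
  FIRST(S)={a}  FIRST(A)={a}  FIRST(B)={a,b}  FIRST(C)={a}
round 2: done
  FIRST(S)={a}  FIRST(A)={a}  FIRST(B)={a,b}  FIRST(C)={a}

FIRST(A) = ["a"]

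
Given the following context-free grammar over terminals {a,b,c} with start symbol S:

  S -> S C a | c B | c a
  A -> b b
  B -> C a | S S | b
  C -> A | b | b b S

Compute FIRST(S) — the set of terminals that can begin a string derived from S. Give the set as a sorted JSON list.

Compute FIRST by fixpoint:
round 1:
  A via A→b b: +{b}
  B via B→b: +{b}
  C via C→A: +{b}
  S via S→c B: +{c}
  FIRST(S)={c}  FIRST(A)={b}  FIRST(B)={b}  FIRST(C)={b}
round 2:
  B via B→S S: +{c}
  FIRST(S)={c}  FIRST(A)={b}  FIRST(B)={b,c}  FIRST(C)={b}
round 3: (no change)
  FIRST(S)={c}  FIRST(A)={b}  FIRST(B)={b,c}  FIRST(C)={b}

FIRST(S) = ["c"]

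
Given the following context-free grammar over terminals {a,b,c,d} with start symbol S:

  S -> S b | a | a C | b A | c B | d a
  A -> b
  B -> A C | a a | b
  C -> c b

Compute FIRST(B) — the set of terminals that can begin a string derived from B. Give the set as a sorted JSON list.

Compute FIRST by fixpoint:
pass 1:
  A via A→b: +{b}
  B via B→A C: +{b}
  B via B→a a: +{a}
  C via C→c b: +{c}
  S via S→a: +{a}
  S via S→b A: +{b}
  S via S→c B: +{c}
  S via S→d a: +{d}
  FIRST(S)={a,b,c,d}  FIRST(A)={b}  FIRST(B)={a,b}  FIRST(C)={c}
pass 2: (stable)
  FIRST(S)={a,b,c,d}  FIRST(A)={b}  FIRST(B)={a,b}  FIRST(C)={c}

FIRST(B) = ["a", "b"]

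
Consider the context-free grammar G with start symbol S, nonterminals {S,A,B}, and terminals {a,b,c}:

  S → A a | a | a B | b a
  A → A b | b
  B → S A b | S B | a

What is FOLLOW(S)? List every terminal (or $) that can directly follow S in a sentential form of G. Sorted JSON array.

FIRST sets, iterate to fixpoint:
pass 1:
  A via A→b: +{b}
  B via B→a: +{a}
  S via S→A a: +{b}
  S via S→a: +{a}
  FIRST(S)={a,b}  FIRST(A)={b}  FIRST(B)={a}
pass 2:
  B via B→S A b: +{b}
  FIRST(S)={a,b}  FIRST(A)={b}  FIRST(B)={a,b}
pass 3: (no change)
  FIRST(S)={a,b}  FIRST(A)={b}  FIRST(B)={a,b}

FOLLOW iteration:
seed FOLLOW(S) with $
round 1:
  A→A b: FOLLOW(A) ⊇ FIRST(b) = {b}; new: +{b}
  B→S A b: FOLLOW(S) ⊇ FIRST(A) = {b}; new: +{b}
  B→S B: FOLLOW(S) ⊇ FIRST(B) = {a,b}; new: +{a}
  S→A a: FOLLOW(A) ⊇ FIRST(a) = {a}; new: +{a}
  S→a B: FOLLOW(B) ⊇ FOLLOW(S) ⊇ {$,a,b}; new: +{$,a,b}
  FOLLOW(S)={$,a,b}  FOLLOW(A)={a,b}  FOLLOW(B)={$,a,b}
round 2: (no change)
  FOLLOW(S)={$,a,b}  FOLLOW(A)={a,b}  FOLLOW(B)={$,a,b}

FOLLOW(S) = ["$", "a", "b"]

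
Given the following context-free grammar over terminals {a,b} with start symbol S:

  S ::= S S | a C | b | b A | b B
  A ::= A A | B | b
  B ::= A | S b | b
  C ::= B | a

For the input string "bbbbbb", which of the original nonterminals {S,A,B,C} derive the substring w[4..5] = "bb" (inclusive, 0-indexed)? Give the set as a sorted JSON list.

Convert to CNF:
  S -> S S | T0 A | T0 B | T1 C | b
  A -> A A | S T0 | b
  B -> A A | S T0 | b
  C -> A A | S T0 | a | b
  T0 -> b
  T1 -> a

CYK fill (cells [i..j] with 4 ≤ i ≤ j ≤ 5 only):
  T[4,4] 'b' = {A,B,C,S,T0}  orig:{A,B,C,S}
  T[5,5] 'b' = {A,B,C,S,T0}  orig:{A,B,C,S}
  T[4,5] 'bb' = {A,B,C,S}

Original NTs in T[4,5] deriving "bb": ["A", "B", "C", "S"]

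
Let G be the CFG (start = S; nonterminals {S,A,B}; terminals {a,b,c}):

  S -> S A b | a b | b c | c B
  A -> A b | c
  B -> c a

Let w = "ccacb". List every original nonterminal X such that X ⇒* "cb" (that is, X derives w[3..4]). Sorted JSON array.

Convert to CNF:
  S -> S X3 | T0 T1 | T1 B | T2 T0
  A -> A T0 | c
  B -> T1 T2
  T0 -> b
  T1 -> c
  T2 -> a
  X3 -> A T0

CYK fill, restricted to cells inside w[3..4]:
  [3..3]={A,T1}  "c"  orig:{A}
  [4..4]={T0}  "b"  orig:{}
  [3..4]={A,X3}  "cb"  orig:{A}

Original NTs in T[3,4] deriving "cb": ["A"]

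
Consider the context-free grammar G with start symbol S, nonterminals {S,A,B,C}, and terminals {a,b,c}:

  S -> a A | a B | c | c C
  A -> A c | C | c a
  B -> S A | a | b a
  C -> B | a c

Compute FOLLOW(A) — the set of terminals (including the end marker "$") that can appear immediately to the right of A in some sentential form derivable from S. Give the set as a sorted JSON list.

FIRST iteration:
iter 1:
  A via A→c a: +{c}
  B via B→a: +{a}
  B via B→b a: +{b}
  C via C→B: +{a,b}
  S via S→a A: +{a}
  S via S→c: +{c}
  FIRST[S]={a,c}  FIRST[A]={c}  FIRST[B]={a,b}  FIRST[C]={a,b}
iter 2:
  A via A→C: +{a,b}
  B via B→S A: +{c}
  C via C→B: +{c}
  FIRST[S]={a,c}  FIRST[A]={a,b,c}  FIRST[B]={a,b,c}  FIRST[C]={a,b,c}
iter 3: done
  FIRST[S]={a,c}  FIRST[A]={a,b,c}  FIRST[B]={a,b,c}  FIRST[C]={a,b,c}

FOLLOW sets:
FOLLOW(S) := {$}
pass 1:
  A→A c: FOLLOW(A) ⊇ FIRST(c) = {c}; new: +{c}
  A→C: FOLLOW(C) ⊇ FOLLOW(A) ⊇ {c}; new: +{c}
  B→S A: FOLLOW(S) ⊇ FIRST(A) = {a,b,c}; new: +{a,b,c}
  C→B: FOLLOW(B) ⊇ FOLLOW(C) ⊇ {c}; new: +{c}
  S→a A: FOLLOW(A) ⊇ FOLLOW(S) ⊇ {$,a,b,c}; new: +{$,a,b}
  S→a B: FOLLOW(B) ⊇ FOLLOW(S) ⊇ {$,a,b,c}; new: +{$,a,b}
  S→c C: FOLLOW(C) ⊇ FOLLOW(S) ⊇ {$,a,b,c}; new: +{$,a,b}
  FOLLOW[S]={$,a,b,c}  FOLLOW[A]={$,a,b,c}  FOLLOW[B]={$,a,b,c}  FOLLOW[C]={$,a,b,c}
pass 2: done
  FOLLOW[S]={$,a,b,c}  FOLLOW[A]={$,a,b,c}  FOLLOW[B]={$,a,b,c}  FOLLOW[C]={$,a,b,c}

FOLLOW(A) = ["$", "a", "b", "c"]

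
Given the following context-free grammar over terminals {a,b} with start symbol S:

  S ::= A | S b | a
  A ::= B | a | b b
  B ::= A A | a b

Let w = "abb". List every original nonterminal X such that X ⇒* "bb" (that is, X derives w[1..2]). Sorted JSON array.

Convert to CNF:
  S -> A A | S T1 | T0 T1 | T1 T1 | a
  A -> A A | T0 T1 | T1 T1 | a
  B -> A A | T0 T1
  T0 -> a
  T1 -> b

CYK table (by increasing span) — only the sub-triangle for w[1..2]:
  [1..1]={T1}  "b"  orig:{}
  [2..2]={T1}  "b"  orig:{}
  [1..2]={A,S}  "bb"

Original NTs in T[1,2] deriving "bb": ["A", "S"]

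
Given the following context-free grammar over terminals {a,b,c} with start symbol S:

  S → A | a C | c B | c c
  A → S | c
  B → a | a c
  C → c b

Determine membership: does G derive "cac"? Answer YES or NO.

CNF form of G:
  S -> T0 C | T1 B | T1 T1 | c
  A -> T0 C | T1 B | T1 T1 | c
  B -> T0 T1 | a
  C -> T1 T2
  T0 -> a
  T1 -> c
  T2 -> b

CYK fill:
  T[0,0] 'c' = {A,S,T1}  orig:{A,S}
  T[1,1] 'a' = {B,T0}  orig:{B}
  T[2,2] 'c' = {A,S,T1}  orig:{A,S}
  T[0,1] 'ca' = {A,S}
  T[1,2] 'ac' = {B}
  T[0,2] 'cac' = {A,S}

S ∈ T[0,2] ⇒ YES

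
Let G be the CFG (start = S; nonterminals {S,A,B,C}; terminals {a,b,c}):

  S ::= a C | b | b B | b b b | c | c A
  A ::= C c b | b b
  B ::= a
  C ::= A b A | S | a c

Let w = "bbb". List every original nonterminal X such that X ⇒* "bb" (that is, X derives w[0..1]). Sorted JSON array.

Convert to CNF:
  S -> T0 A | T1 B | T1 X6 | T2 C | b | c
  A -> C X3 | T1 T1
  B -> a
  C -> A X4 | T0 A | T1 B | T1 X5 | T2 C | T2 T0 | b | c
  T0 -> c
  T1 -> b
  T2 -> a
  X3 -> T0 T1
  X4 -> T1 A
  X5 -> T1 T1
  X6 -> T1 T1

Fill CYK table bottom-up — only the sub-triangle for w[0..1]:
  cell(0,0) b: {C,S,T1}  orig:{C,S}
  cell(1,1) b: {C,S,T1}  orig:{C,S}
  cell(0,1) bb: {A,X5,X6}  orig:{A}

Original NTs in T[0,1] deriving "bb": ["A"]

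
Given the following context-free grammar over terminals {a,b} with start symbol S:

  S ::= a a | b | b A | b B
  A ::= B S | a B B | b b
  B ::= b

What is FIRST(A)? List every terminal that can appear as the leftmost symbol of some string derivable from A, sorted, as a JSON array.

FIRST sets, iterate to fixpoint:
round 1:
  A via A→a B B: +{a}
  A via A→b b: +{b}
  B via B→b: +{b}
  S via S→a a: +{a}
  S via S→b: +{b}
  FIRST[S]={a,b}  FIRST[A]={a,b}  FIRST[B]={b}
round 2: done
  FIRST[S]={a,b}  FIRST[A]={a,b}  FIRST[B]={b}

FIRST(A) = ["a", "b"]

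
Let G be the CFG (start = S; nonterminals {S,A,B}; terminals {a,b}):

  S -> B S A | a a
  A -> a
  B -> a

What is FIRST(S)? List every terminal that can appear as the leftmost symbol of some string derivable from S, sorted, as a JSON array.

FIRST sets, iterate to fixpoint:
iter 1:
  A via A→a: +{a}
  B via B→a: +{a}
  S via S→B S A: +{a}
  FIRST[S]={a}  FIRST[A]={a}  FIRST[B]={a}
iter 2: — fixpoint
  FIRST[S]={a}  FIRST[A]={a}  FIRST[B]={a}

FIRST(S) = ["a"]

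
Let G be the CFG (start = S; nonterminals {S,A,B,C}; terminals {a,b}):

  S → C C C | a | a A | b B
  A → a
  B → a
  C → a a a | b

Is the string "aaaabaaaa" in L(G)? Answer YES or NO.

CNF form of G:
  S -> C X3 | T0 A | T1 B | a
  A -> a
  B -> a
  C -> T0 X2 | b
  T0 -> a
  T1 -> b
  X2 -> T0 T0
  X3 -> C C

CYK fill:
  cell(0,0) a: {A,B,S,T0}  orig:{A,B,S}
  cell(1,1) a: {A,B,S,T0}  orig:{A,B,S}
  cell(2,2) a: {A,B,S,T0}  orig:{A,B,S}
  cell(3,3) a: {A,B,S,T0}  orig:{A,B,S}
  cell(4,4) b: {C,T1}  orig:{C}
  cell(5,5) a: {A,B,S,T0}  orig:{A,B,S}
  cell(6,6) a: {A,B,S,T0}  orig:{A,B,S}
  cell(7,7) a: {A,B,S,T0}  orig:{A,B,S}
  cell(8,8) a: {A,B,S,T0}  orig:{A,B,S}
  cell(0,1) aa: {S,X2}  orig:{S}
  cell(1,2) aa: {S,X2}  orig:{S}
  cell(2,3) aa: {S,X2}  orig:{S}
  cell(3,4) ab: ∅
  cell(4,5) ba: {S}
  cell(5,6) aa: {S,X2}  orig:{S}
  cell(6,7) aa: {S,X2}  orig:{S}
  cell(7,8) aa: {S,X2}  orig:{S}
  cell(0,2) aaa: {C}
  cell(1,3) aaa: {C}
  cell(2,4) aab: ∅
  cell(3,5) aba: ∅
  cell(4,6) baa: ∅
  cell(5,7) aaa: {C}
  cell(6,8) aaa: {C}
  cell(0,3) aaaa: ∅
  cell(1,4) aaab: {X3}  orig:{}
  cell(2,5) aaba: ∅
  cell(3,6) abaa: ∅
  cell(4,7) baaa: {X3}  orig:{}
  cell(5,8) aaaa: ∅
  cell(0,4) aaaab: ∅
  cell(1,5) aaaba: ∅
  cell(2,6) aabaa: ∅
  cell(3,7) abaaa: ∅
  cell(4,8) baaaa: ∅
  cell(0,5) aaaaba: ∅
  cell(1,6) aaabaa: ∅
  cell(2,7) aabaaa: ∅
  cell(3,8) abaaaa: ∅
  cell(0,6) aaaabaa: ∅
  cell(1,7) aaabaaa: {S}
  cell(2,8) aabaaaa: ∅
  cell(0,7) aaaabaaa: ∅
  cell(1,8) aaabaaaa: ∅
  cell(0,8) aaaabaaaa: ∅

S ∉ T[0,8] ⇒ NO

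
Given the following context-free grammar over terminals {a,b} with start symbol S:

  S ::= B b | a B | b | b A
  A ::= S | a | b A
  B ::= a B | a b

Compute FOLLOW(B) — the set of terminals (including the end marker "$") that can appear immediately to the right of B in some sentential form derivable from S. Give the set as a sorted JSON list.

FIRST iteration:
iter 1:
  A via A→a: +{a}
  A via A→b A: +{b}
  B via B→a B: +{a}
  S via S→B b: +{a}
  S via S→b: +{b}
  FIRST(S)={a,b}  FIRST(A)={a,b}  FIRST(B)={a}
iter 2: done
  FIRST(S)={a,b}  FIRST(A)={a,b}  FIRST(B)={a}

Compute FOLLOW by fixpoint:
seed FOLLOW(S) with $
[1]
  S→B b: FOLLOW(B) ⊇ FIRST(b) = {b}; new: +{b}
  S→a B: FOLLOW(B) ⊇ FOLLOW(S) ⊇ {$}; new: +{$}
  S→b A: FOLLOW(A) ⊇ FOLLOW(S) ⊇ {$}; new: +{$}
  S: {$}  A: {$}  B: {$,b}
[2] (no change)
  S: {$}  A: {$}  B: {$,b}

FOLLOW(B) = ["$", "b"]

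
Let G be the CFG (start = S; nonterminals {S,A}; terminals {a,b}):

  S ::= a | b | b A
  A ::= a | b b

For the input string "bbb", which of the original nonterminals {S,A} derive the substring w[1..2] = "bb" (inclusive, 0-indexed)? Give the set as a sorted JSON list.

CNF form of G:
  S -> T0 A | a | b
  A -> T0 T0 | a
  T0 -> b

CYK table (by increasing span) (cells [i..j] with 1 ≤ i ≤ j ≤ 2 only):
  T[1,1] 'b' = {S,T0}  orig:{S}
  T[2,2] 'b' = {S,T0}  orig:{S}
  T[1,2] 'bb' = {A}

Original NTs in T[1,2] deriving "bb": ["A"]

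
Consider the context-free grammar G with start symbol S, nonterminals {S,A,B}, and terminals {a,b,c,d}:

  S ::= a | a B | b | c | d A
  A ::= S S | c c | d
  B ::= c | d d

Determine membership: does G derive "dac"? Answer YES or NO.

Convert to CNF:
  S -> T1 A | T2 B | a | b | c
  A -> S S | T0 T0 | d
  B -> T1 T1 | c
  T0 -> c
  T1 -> d
  T2 -> a

CYK table (by increasing span):
  cell(0,0) d: {A,T1}  orig:{A}
  cell(1,1) a: {S,T2}  orig:{S}
  cell(2,2) c: {B,S,T0}  orig:{B,S}
  cell(0,1) da: ∅
  cell(1,2) ac: {A,S}
  cell(0,2) dac: {S}

S ∈ T[0,2] ⇒ YES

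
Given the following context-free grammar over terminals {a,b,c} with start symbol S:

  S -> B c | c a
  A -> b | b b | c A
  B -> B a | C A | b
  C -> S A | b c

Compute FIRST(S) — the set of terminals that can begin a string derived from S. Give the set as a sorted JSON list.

FIRST sets, iterate to fixpoint:
round 1:
  A via A→b: +{b}
  A via A→c A: +{c}
  B via B→b: +{b}
  C via C→b c: +{b}
  S via S→B c: +{b}
  S via S→c a: +{c}
  FIRST[S]={b,c}  FIRST[A]={b,c}  FIRST[B]={b}  FIRST[C]={b}
round 2:
  C via C→S A: +{c}
  FIRST[S]={b,c}  FIRST[A]={b,c}  FIRST[B]={b}  FIRST[C]={b,c}
round 3:
  B via B→C A: +{c}
  FIRST[S]={b,c}  FIRST[A]={b,c}  FIRST[B]={b,c}  FIRST[C]={b,c}
round 4: (stable)
  FIRST[S]={b,c}  FIRST[A]={b,c}  FIRST[B]={b,c}  FIRST[C]={b,c}

FIRST(S) = ["b", "c"]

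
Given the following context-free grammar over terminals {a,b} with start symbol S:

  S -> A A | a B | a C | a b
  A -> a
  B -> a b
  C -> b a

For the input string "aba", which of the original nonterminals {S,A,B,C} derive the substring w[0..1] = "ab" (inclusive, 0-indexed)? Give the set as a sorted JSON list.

CNF form of G:
  S -> A A | T0 B | T0 C | T0 T1
  A -> a
  B -> T0 T1
  C -> T1 T0
  T0 -> a
  T1 -> b

CYK fill (cells [i..j] with 0 ≤ i ≤ j ≤ 1 only):
  T[0,0] 'a' = {A,T0}  orig:{A}
  T[1,1] 'b' = {T1}  orig:{}
  T[0,1] 'ab' = {B,S}

Original NTs in T[0,1] deriving "ab": ["B", "S"]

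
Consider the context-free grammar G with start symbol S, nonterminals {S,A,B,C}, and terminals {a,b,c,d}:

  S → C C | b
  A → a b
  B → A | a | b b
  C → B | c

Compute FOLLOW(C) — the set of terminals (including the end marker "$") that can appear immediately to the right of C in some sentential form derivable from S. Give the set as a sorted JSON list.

FIRST iteration:
[1]
  A via A→a b: +{a}
  B via B→A: +{a}
  B via B→b b: +{b}
  C via C→B: +{a,b}
  C via C→c: +{c}
  S via S→C C: +{a,b,c}
  FIRST[S]={a,b,c}  FIRST[A]={a}  FIRST[B]={a,b}  FIRST[C]={a,b,c}
[2] — fixpoint
  FIRST[S]={a,b,c}  FIRST[A]={a}  FIRST[B]={a,b}  FIRST[C]={a,b,c}

FOLLOW sets:
initialize: $ ∈ FOLLOW(S)
round 1:
  S→C C: FOLLOW(C) ⊇ FIRST(C) = {a,b,c}; new: +{a,b,c}
  S→C C: FOLLOW(C) ⊇ FOLLOW(S) ⊇ {$}; new: +{$}
  FOLLOW(S)={$}  FOLLOW(A)={}  FOLLOW(B)={}  FOLLOW(C)={$,a,b,c}
round 2:
  C→B: FOLLOW(B) ⊇ FOLLOW(C) ⊇ {$,a,b,c}; new: +{$,a,b,c}
  FOLLOW(S)={$}  FOLLOW(A)={}  FOLLOW(B)={$,a,b,c}  FOLLOW(C)={$,a,b,c}
round 3:
  B→A: FOLLOW(A) ⊇ FOLLOW(B) ⊇ {$,a,b,c}; new: +{$,a,b,c}
  FOLLOW(S)={$}  FOLLOW(A)={$,a,b,c}  FOLLOW(B)={$,a,b,c}  FOLLOW(C)={$,a,b,c}
round 4: done
  FOLLOW(S)={$}  FOLLOW(A)={$,a,b,c}  FOLLOW(B)={$,a,b,c}  FOLLOW(C)={$,a,b,c}

FOLLOW(C) = ["$", "a", "b", "c"]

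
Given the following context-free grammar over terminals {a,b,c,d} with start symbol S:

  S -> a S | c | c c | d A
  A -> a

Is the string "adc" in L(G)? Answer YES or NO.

CNF form of G:
  S -> T0 S | T1 T1 | T2 A | c
  A -> a
  T0 -> a
  T1 -> c
  T2 -> d

CYK table (by increasing span):
  [0..0]={A,T0}  "a"  orig:{A}
  [1..1]={T2}  "d"  orig:{}
  [2..2]={S,T1}  "c"  orig:{S}
  [0..1]=∅  "ad"
  [1..2]=∅  "dc"
  [0..2]=∅  "adc"

S ∉ T[0,2] ⇒ NO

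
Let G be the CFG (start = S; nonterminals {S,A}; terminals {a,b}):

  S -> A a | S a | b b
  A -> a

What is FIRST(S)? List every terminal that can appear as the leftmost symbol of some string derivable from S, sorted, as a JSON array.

FIRST iteration:
iter 1:
  A via A→a: +{a}
  S via S→A a: +{a}
  S via S→b b: +{b}
  FIRST[S]={a,b}  FIRST[A]={a}
iter 2: (stable)
  FIRST[S]={a,b}  FIRST[A]={a}

FIRST(S) = ["a", "b"]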